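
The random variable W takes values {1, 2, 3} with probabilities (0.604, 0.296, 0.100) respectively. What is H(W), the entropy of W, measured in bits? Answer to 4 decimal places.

H(W) = −Σ p·log₂ p.
  −(0.604)·log₂(0.604) = 0.43934
  −(0.296)·log₂(0.296) = 0.51987
  −(0.100)·log₂(0.100) = 0.33219
Sum: 0.43934 + 0.51987 + 0.33219 = 1.2914 bits.

1.2914 bits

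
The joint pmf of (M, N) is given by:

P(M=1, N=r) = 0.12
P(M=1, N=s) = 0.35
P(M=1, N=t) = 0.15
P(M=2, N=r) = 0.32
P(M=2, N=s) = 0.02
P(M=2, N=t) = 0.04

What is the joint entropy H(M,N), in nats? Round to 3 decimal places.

1.478 nats

H(M,N) = −Σ p(x,y)·ln p(x,y) over all 6 cells.
  cell (1,r): −0.12·ln0.12 = 0.2544
  cell (1,s): −0.35·ln0.35 = 0.3674
  cell (1,t): −0.15·ln0.15 = 0.2846
  cell (2,r): −0.32·ln0.32 = 0.3646
  cell (2,s): −0.02·ln0.02 = 0.0782
  cell (2,t): −0.04·ln0.04 = 0.1288
Sum = 1.478 nats.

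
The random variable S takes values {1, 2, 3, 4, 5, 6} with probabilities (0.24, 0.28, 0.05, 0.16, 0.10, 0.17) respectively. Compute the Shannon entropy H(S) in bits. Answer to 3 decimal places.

H(S) = −Σ p·log₂ p.
  −(0.24)·log₂(0.24) = 0.4941
  −(0.28)·log₂(0.28) = 0.5142
  −(0.05)·log₂(0.05) = 0.2161
  −(0.16)·log₂(0.16) = 0.4230
  −(0.10)·log₂(0.10) = 0.3322
  −(0.17)·log₂(0.17) = 0.4346
Sum: 0.4941 + 0.5142 + 0.2161 + 0.4230 + 0.3322 + 0.4346 = 2.414 bits.

2.414 bits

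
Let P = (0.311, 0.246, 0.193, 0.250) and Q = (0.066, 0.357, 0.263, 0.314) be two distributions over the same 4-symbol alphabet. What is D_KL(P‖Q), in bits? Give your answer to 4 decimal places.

0.3950 bits

D(P‖Q) = Σ p·log₂(p/q).
  0.311·log₂(0.311/0.066) = 0.69551
  0.246·log₂(0.246/0.357) = -0.13217
  0.193·log₂(0.193/0.263) = -0.08617
  0.250·log₂(0.250/0.314) = -0.08221
D(P‖Q) = 0.3950 bits.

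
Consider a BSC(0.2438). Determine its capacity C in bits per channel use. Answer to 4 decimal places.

Binary symmetric channel: C = 1 − h₂(ε) where h₂ is the binary entropy function.
h₂(0.2438) = −0.2438·log₂0.2438 − 0.7562·log₂0.7562 = 0.8013.
C = 1 − 0.8013 = 0.1987 bits per channel use.

0.1987 bits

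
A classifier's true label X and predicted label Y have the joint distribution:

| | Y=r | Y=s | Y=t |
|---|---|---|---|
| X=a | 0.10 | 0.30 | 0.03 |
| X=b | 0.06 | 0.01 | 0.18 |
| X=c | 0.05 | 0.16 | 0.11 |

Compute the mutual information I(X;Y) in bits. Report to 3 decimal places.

0.311 bits

Marginals: p(X) = (0.4300, 0.2500, 0.3200), p(Y) = (0.2100, 0.4700, 0.3200).
I(X;Y) = Σ p(x,y)·log₂[p(x,y)/(p(x)p(y))].
  (a,r): 0.10·log₂(1.1074) = 0.0147
  (a,s): 0.30·log₂(1.4844) = 0.1710
  (a,t): 0.03·log₂(0.2180) = -0.0659
  (b,r): 0.06·log₂(1.1429) = 0.0116
  (b,s): 0.01·log₂(0.0851) = -0.0355
  (b,t): 0.18·log₂(2.2500) = 0.2106
  (c,r): 0.05·log₂(0.7440) = -0.0213
  (c,s): 0.16·log₂(1.0638) = 0.0143
  (c,t): 0.11·log₂(1.0742) = 0.0114
Sum = 0.311 bits.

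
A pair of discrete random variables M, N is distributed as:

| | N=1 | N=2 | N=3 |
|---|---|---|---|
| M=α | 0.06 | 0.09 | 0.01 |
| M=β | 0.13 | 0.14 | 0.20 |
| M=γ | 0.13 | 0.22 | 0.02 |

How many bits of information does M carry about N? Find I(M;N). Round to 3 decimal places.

Marginals: p(M) = (0.1600, 0.4700, 0.3700), p(N) = (0.3200, 0.4500, 0.2300).
I(M;N) = Σ p(x,y)·log₂[p(x,y)/(p(x)p(y))].
  (α,1): 0.06·log₂(1.1719) = 0.0137
  (α,2): 0.09·log₂(1.2500) = 0.0290
  (α,3): 0.01·log₂(0.2717) = -0.0188
  (β,1): 0.13·log₂(0.8644) = -0.0273
  (β,2): 0.14·log₂(0.6619) = -0.0833
  (β,3): 0.20·log₂(1.8501) = 0.1775
  (γ,1): 0.13·log₂(1.0980) = 0.0175
  (γ,2): 0.22·log₂(1.3213) = 0.0884
  (γ,3): 0.02·log₂(0.2350) = -0.0418
Sum = 0.155 bits.

0.155 bits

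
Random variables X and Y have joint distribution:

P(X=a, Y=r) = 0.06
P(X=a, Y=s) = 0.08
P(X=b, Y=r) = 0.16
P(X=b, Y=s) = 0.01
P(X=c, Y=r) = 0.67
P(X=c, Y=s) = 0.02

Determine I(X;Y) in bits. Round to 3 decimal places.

Marginals: p(X) = (0.1400, 0.1700, 0.6900), p(Y) = (0.8900, 0.1100).
I(X;Y) = Σ p(x,y)·log₂[p(x,y)/(p(x)p(y))].
  (a,r): 0.06·log₂(0.4815) = -0.0633
  (a,s): 0.08·log₂(5.1948) = 0.1902
  (b,r): 0.16·log₂(1.0575) = 0.0129
  (b,s): 0.01·log₂(0.5348) = -0.0090
  (c,r): 0.67·log₂(1.0910) = 0.0842
  (c,s): 0.02·log₂(0.2635) = -0.0385
Sum = 0.177 bits.

0.177 bits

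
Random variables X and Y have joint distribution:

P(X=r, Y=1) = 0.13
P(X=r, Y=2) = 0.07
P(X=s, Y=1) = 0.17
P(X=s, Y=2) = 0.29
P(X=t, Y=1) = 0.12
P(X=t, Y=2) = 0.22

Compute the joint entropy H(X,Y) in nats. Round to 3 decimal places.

1.699 nats

H(X,Y) = −Σ p(x,y)·ln p(x,y) over all 6 cells.
  cell (r,1): −0.13·ln0.13 = 0.2652
  cell (r,2): −0.07·ln0.07 = 0.1861
  cell (s,1): −0.17·ln0.17 = 0.3012
  cell (s,2): −0.29·ln0.29 = 0.3590
  cell (t,1): −0.12·ln0.12 = 0.2544
  cell (t,2): −0.22·ln0.22 = 0.3331
Sum = 1.699 nats.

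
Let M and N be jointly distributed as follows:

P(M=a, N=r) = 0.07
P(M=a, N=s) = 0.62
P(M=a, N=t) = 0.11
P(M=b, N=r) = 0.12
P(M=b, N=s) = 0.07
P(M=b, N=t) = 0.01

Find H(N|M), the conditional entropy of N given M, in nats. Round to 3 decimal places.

Chain rule: H(N|M) = H(M,N) − H(M).
Marginals: p(M) = (0.8000, 0.2000), p(N) = (0.1900, 0.6900, 0.1200).
H(M,N) = 1.2120 nats; H(M) = 0.5004 nats.
H(N|M) = 1.2120 − 0.5004 = 0.712 nats.

0.712 nats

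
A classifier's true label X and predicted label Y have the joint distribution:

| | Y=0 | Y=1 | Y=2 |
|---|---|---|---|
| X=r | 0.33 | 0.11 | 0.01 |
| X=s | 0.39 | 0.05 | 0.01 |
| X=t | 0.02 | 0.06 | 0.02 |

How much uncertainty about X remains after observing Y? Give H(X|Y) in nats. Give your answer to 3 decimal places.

0.858 nats

Chain rule: H(X|Y) = H(X,Y) − H(Y).
Marginals: p(X) = (0.4500, 0.4500, 0.1000), p(Y) = (0.7400, 0.2200, 0.0400).
H(X,Y) = 1.5431 nats; H(Y) = 0.6847 nats.
H(X|Y) = 1.5431 − 0.6847 = 0.858 nats.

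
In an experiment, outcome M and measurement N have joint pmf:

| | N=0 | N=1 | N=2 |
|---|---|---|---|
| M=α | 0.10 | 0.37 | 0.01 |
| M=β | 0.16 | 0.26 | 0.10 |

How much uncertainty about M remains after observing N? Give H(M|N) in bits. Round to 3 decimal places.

Marginals: p(M) = (0.4800, 0.5200), p(N) = (0.2600, 0.6300, 0.1100).
H(M|N) = Σ p(N) · H(M|N=·).
  N=0: p=0.2600, H(M|N=0) = 0.9612
  N=1: p=0.6300, H(M|N=1) = 0.9779
  N=2: p=0.1100, H(M|N=2) = 0.4395
Weighted sum = 0.914 bits.

0.914 bits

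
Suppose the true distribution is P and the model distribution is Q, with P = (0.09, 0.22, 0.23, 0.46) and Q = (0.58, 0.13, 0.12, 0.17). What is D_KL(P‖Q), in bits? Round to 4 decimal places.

D(P‖Q) = Σ p·log₂(p/q).
  0.09·log₂(0.09/0.58) = -0.24193
  0.22·log₂(0.22/0.13) = 0.16698
  0.23·log₂(0.23/0.12) = 0.21588
  0.46·log₂(0.46/0.17) = 0.66061
D(P‖Q) = 0.8015 bits.

0.8015 bits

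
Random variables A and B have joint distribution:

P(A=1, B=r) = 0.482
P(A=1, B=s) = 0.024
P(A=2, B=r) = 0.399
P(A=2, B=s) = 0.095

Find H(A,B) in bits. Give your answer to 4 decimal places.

1.4881 bits

H(A,B) = −Σ p(x,y)·log₂ p(x,y) over all 4 cells.
  cell (1,r): −0.482·log₂0.482 = 0.50750
  cell (1,s): −0.024·log₂0.024 = 0.12914
  cell (2,r): −0.399·log₂0.399 = 0.52889
  cell (2,s): −0.095·log₂0.095 = 0.32261
Sum = 1.4881 bits.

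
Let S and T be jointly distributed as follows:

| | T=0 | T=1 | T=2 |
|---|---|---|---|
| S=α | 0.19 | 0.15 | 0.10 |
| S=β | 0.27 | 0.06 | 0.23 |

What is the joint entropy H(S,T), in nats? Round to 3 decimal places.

1.691 nats

H(S,T) = −Σ p(x,y)·ln p(x,y) over all 6 cells.
  cell (α,0): −0.19·ln0.19 = 0.3155
  cell (α,1): −0.15·ln0.15 = 0.2846
  cell (α,2): −0.10·ln0.10 = 0.2303
  cell (β,0): −0.27·ln0.27 = 0.3535
  cell (β,1): −0.06·ln0.06 = 0.1688
  cell (β,2): −0.23·ln0.23 = 0.3380
Sum = 1.691 nats.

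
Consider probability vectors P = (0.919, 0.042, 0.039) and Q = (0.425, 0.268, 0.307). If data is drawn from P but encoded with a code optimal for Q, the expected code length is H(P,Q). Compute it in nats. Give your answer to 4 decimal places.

0.8877 nats

H(P,Q) = −Σ p·ln q.
  −0.919·ln(0.425) = 0.78636
  −0.042·ln(0.268) = 0.05530
  −0.039·ln(0.307) = 0.04606
H(P,Q) = 0.8877 nats.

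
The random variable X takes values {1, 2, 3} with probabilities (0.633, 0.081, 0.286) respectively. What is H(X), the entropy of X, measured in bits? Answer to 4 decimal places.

H(X) = −Σ p·log₂ p.
  −(0.633)·log₂(0.633) = 0.41760
  −(0.081)·log₂(0.081) = 0.29370
  −(0.286)·log₂(0.286) = 0.51649
Sum: 0.41760 + 0.29370 + 0.51649 = 1.2278 bits.

1.2278 bits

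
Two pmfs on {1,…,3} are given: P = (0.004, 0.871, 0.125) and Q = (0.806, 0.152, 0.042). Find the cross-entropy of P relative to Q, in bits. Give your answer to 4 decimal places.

2.9402 bits

H(P,Q) = −Σ p·log₂ q.
  −0.004·log₂(0.806) = 0.00124
  −0.871·log₂(0.152) = 2.36725
  −0.125·log₂(0.042) = 0.57168
H(P,Q) = 2.9402 bits.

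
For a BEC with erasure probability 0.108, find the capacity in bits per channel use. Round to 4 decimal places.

Binary erasure channel: capacity C = 1 − ε.
C = 1 − 0.108 = 0.8920 bits per channel use.

0.8920 bits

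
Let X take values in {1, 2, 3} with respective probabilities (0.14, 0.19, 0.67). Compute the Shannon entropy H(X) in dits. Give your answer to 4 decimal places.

H(X) = −Σ p·log₁₀ p.
  −(0.14)·log₁₀(0.14) = 0.11954
  −(0.19)·log₁₀(0.19) = 0.13704
  −(0.67)·log₁₀(0.67) = 0.11653
Sum: 0.11954 + 0.13704 + 0.11653 = 0.3731 dits.

0.3731 dits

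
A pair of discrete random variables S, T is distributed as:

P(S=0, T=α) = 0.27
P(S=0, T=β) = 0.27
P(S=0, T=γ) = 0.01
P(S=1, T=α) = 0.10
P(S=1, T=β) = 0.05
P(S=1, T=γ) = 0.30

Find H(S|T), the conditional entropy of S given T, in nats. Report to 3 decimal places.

Chain rule: H(S|T) = H(S,T) − H(T).
Marginals: p(S) = (0.5500, 0.4500), p(T) = (0.3700, 0.3200, 0.3100).
H(S,T) = 1.4943 nats; H(T) = 1.0956 nats.
H(S|T) = 1.4943 − 1.0956 = 0.399 nats.

0.399 nats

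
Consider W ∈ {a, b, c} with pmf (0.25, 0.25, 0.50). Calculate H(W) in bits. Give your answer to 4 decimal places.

1.5000 bits

H(W) = −Σ p·log₂ p.
  −(0.25)·log₂(0.25) = 0.50000
  −(0.25)·log₂(0.25) = 0.50000
  −(0.50)·log₂(0.50) = 0.50000
Sum: 0.50000 + 0.50000 + 0.50000 = 1.5000 bits.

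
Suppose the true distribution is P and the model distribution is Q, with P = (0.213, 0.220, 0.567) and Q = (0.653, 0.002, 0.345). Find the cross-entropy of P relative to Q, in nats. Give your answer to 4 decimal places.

H(P,Q) = −Σ p·ln q.
  −0.213·ln(0.653) = 0.09078
  −0.220·ln(0.002) = 1.36721
  −0.567·ln(0.345) = 0.60341
H(P,Q) = 2.0614 nats.

2.0614 nats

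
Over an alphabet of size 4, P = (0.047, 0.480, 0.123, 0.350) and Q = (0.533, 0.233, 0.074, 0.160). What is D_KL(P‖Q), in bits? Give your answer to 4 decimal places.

D(P‖Q) = Σ p·log₂(p/q).
  0.047·log₂(0.047/0.533) = -0.16466
  0.480·log₂(0.480/0.233) = 0.50050
  0.123·log₂(0.123/0.074) = 0.09017
  0.350·log₂(0.350/0.160) = 0.39525
D(P‖Q) = 0.8213 bits.

0.8213 bits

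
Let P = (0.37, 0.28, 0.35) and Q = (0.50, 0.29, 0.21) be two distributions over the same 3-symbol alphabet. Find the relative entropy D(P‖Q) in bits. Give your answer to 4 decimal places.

D(P‖Q) = Σ p·log₂(p/q).
  0.37·log₂(0.37/0.50) = -0.16073
  0.28·log₂(0.28/0.29) = -0.01418
  0.35·log₂(0.35/0.21) = 0.25794
D(P‖Q) = 0.0830 bits.

0.0830 bits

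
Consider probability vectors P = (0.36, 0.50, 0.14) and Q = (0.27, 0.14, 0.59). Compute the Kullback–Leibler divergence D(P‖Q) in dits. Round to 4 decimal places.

0.2339 dits

D(P‖Q) = Σ p·log₁₀(p/q).
  0.36·log₁₀(0.36/0.27) = 0.04498
  0.50·log₁₀(0.50/0.14) = 0.27642
  0.14·log₁₀(0.14/0.59) = -0.08746
D(P‖Q) = 0.2339 dits.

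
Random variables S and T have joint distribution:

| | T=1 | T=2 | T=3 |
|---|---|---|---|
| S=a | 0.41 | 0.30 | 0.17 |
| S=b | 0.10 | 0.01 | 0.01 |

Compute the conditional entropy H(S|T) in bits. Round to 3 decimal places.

0.484 bits

Marginals: p(S) = (0.8800, 0.1200), p(T) = (0.5100, 0.3100, 0.1800).
H(S|T) = Σ p(T) · H(S|T=·).
  T=1: p=0.5100, H(S|T=1) = 0.7140
  T=2: p=0.3100, H(S|T=2) = 0.2056
  T=3: p=0.1800, H(S|T=3) = 0.3095
Weighted sum = 0.484 bits.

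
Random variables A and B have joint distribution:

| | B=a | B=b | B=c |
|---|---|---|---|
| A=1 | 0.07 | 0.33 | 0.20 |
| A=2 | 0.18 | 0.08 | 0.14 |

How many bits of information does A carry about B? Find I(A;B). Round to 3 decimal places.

0.133 bits

Marginals: p(A) = (0.6000, 0.4000), p(B) = (0.2500, 0.4100, 0.3400).
I(A;B) = Σ p(x,y)·log₂[p(x,y)/(p(x)p(y))].
  (1,a): 0.07·log₂(0.4667) = -0.0770
  (1,b): 0.33·log₂(1.3415) = 0.1399
  (1,c): 0.20·log₂(0.9804) = -0.0057
  (2,a): 0.18·log₂(1.8000) = 0.1526
  (2,b): 0.08·log₂(0.4878) = -0.0828
  (2,c): 0.14·log₂(1.0294) = 0.0059
Sum = 0.133 bits.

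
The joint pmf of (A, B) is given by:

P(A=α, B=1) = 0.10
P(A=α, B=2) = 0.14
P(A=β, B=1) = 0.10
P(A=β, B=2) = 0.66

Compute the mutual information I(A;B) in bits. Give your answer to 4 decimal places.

Marginals: p(A) = (0.2400, 0.7600), p(B) = (0.2000, 0.8000).
I(A;B) = H(A) + H(B) − H(A,B).
H(A) = 0.7950, H(B) = 0.7219, H(A,B) = 1.4571.
I(A;B) = 0.7950 + 0.7219 − 1.4571 = 0.0598 bits.

0.0598 bits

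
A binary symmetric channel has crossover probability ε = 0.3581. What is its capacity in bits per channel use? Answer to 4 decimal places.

0.0589 bits

Binary symmetric channel: C = 1 − h₂(ε) where h₂ is the binary entropy function.
h₂(0.3581) = −0.3581·log₂0.3581 − 0.6419·log₂0.6419 = 0.9411.
C = 1 − 0.9411 = 0.0589 bits per channel use.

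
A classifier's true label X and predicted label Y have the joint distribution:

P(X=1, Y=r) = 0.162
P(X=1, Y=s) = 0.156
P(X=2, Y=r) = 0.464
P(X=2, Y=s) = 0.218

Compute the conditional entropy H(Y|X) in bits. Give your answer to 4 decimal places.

Marginals: p(X) = (0.3180, 0.6820), p(Y) = (0.6260, 0.3740).
H(Y|X) = Σ p(X) · H(Y|X=·).
  X=1: p=0.3180, H(Y|X=1) = 0.9997
  X=2: p=0.6820, H(Y|X=2) = 0.9040
Weighted sum = 0.9344 bits.

0.9344 bits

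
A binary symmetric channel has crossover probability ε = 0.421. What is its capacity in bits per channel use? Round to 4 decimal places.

Binary symmetric channel: C = 1 − h₂(ε) where h₂ is the binary entropy function.
h₂(0.421) = −0.421·log₂0.421 − 0.579·log₂0.579 = 0.9819.
C = 1 − 0.9819 = 0.0181 bits per channel use.

0.0181 bits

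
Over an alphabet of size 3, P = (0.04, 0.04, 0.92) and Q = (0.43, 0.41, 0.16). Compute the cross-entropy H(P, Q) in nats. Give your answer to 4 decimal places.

1.7554 nats

H(P,Q) = −Σ p·ln q.
  −0.04·ln(0.43) = 0.03376
  −0.04·ln(0.41) = 0.03566
  −0.92·ln(0.16) = 1.68597
H(P,Q) = 1.7554 nats.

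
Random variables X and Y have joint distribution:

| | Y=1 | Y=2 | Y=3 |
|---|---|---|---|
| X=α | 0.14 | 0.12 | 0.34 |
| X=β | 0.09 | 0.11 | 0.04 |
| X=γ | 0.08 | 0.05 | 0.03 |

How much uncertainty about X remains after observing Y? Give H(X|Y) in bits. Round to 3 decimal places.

1.236 bits

Marginals: p(X) = (0.6000, 0.2400, 0.1600), p(Y) = (0.3100, 0.2800, 0.4100).
H(X|Y) = Σ p(Y) · H(X|Y=·).
  Y=1: p=0.3100, H(X|Y=1) = 1.5403
  Y=2: p=0.2800, H(X|Y=2) = 1.4972
  Y=3: p=0.4100, H(X|Y=3) = 0.8276
Weighted sum = 1.236 bits.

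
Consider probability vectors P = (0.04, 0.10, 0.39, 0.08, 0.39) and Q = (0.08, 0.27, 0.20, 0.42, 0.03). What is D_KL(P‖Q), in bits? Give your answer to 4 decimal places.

1.4442 bits

D(P‖Q) = Σ p·log₂(p/q).
  0.04·log₂(0.04/0.08) = -0.04000
  0.10·log₂(0.10/0.27) = -0.14330
  0.39·log₂(0.39/0.20) = 0.37575
  0.08·log₂(0.08/0.42) = -0.19139
  0.39·log₂(0.39/0.03) = 1.44317
D(P‖Q) = 1.4442 bits.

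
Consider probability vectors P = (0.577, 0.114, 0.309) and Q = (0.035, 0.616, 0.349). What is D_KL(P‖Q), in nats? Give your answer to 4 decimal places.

D(P‖Q) = Σ p·ln(p/q).
  0.577·ln(0.577/0.035) = 1.61704
  0.114·ln(0.114/0.616) = -0.19232
  0.309·ln(0.309/0.349) = -0.03761
D(P‖Q) = 1.3871 nats.

1.3871 nats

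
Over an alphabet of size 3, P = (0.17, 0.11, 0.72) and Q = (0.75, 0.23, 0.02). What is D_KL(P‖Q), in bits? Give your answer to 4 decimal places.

3.2413 bits

D(P‖Q) = Σ p·log₂(p/q).
  0.17·log₂(0.17/0.75) = -0.36403
  0.11·log₂(0.11/0.23) = -0.11705
  0.72·log₂(0.72/0.02) = 3.72235
D(P‖Q) = 3.2413 bits.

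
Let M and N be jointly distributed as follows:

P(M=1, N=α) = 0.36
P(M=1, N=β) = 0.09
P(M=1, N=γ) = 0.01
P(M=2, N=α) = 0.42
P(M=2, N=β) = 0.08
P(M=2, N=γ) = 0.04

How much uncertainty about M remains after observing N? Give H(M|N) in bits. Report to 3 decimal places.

Marginals: p(M) = (0.4600, 0.5400), p(N) = (0.7800, 0.1700, 0.0500).
H(M|N) = Σ p(N) · H(M|N=·).
  N=α: p=0.7800, H(M|N=α) = 0.9957
  N=β: p=0.1700, H(M|N=β) = 0.9975
  N=γ: p=0.0500, H(M|N=γ) = 0.7219
Weighted sum = 0.982 bits.

0.982 bits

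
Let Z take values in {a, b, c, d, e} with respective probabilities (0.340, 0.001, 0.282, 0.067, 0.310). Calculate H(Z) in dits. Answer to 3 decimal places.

H(Z) = −Σ p·log₁₀ p.
  −(0.340)·log₁₀(0.340) = 0.1593
  −(0.001)·log₁₀(0.001) = 0.0030
  −(0.282)·log₁₀(0.282) = 0.1550
  −(0.067)·log₁₀(0.067) = 0.0787
  −(0.310)·log₁₀(0.310) = 0.1577
Sum: 0.1593 + 0.0030 + 0.1550 + 0.0787 + 0.1577 = 0.554 dits.

0.554 dits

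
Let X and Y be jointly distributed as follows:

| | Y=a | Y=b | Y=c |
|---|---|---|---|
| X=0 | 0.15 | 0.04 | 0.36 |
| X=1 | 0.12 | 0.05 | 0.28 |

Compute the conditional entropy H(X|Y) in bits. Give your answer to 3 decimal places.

0.990 bits

Chain rule: H(X|Y) = H(X,Y) − H(Y).
Marginals: p(X) = (0.5500, 0.4500), p(Y) = (0.2700, 0.0900, 0.6400).
H(X,Y) = 2.2243 bits; H(Y) = 1.2347 bits.
H(X|Y) = 2.2243 − 1.2347 = 0.990 bits.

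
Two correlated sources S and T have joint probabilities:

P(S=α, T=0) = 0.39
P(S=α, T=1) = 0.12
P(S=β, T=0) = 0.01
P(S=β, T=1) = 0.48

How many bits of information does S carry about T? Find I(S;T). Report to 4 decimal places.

Marginals: p(S) = (0.5100, 0.4900), p(T) = (0.4000, 0.6000).
I(S;T) = H(S) + H(T) − H(S,T).
H(S) = 0.9997, H(T) = 0.9710, H(S,T) = 1.4716.
I(S;T) = 0.9997 + 0.9710 − 1.4716 = 0.4991 bits.

0.4991 bits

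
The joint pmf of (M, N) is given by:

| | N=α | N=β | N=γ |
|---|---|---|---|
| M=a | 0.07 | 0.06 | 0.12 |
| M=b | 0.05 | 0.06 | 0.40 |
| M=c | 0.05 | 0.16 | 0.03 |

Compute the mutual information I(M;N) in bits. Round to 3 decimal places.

0.254 bits

Marginals: p(M) = (0.2500, 0.5100, 0.2400), p(N) = (0.1700, 0.2800, 0.5500).
I(M;N) = Σ p(x,y)·log₂[p(x,y)/(p(x)p(y))].
  (a,α): 0.07·log₂(1.6471) = 0.0504
  (a,β): 0.06·log₂(0.8571) = -0.0133
  (a,γ): 0.12·log₂(0.8727) = -0.0236
  (b,α): 0.05·log₂(0.5767) = -0.0397
  (b,β): 0.06·log₂(0.4202) = -0.0751
  (b,γ): 0.40·log₂(1.4260) = 0.2048
  (c,α): 0.05·log₂(1.2255) = 0.0147
  (c,β): 0.16·log₂(2.3810) = 0.2002
  (c,γ): 0.03·log₂(0.2273) = -0.0641
Sum = 0.254 bits.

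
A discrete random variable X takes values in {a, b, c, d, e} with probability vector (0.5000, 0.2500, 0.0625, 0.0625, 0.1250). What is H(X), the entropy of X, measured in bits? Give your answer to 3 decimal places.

H(X) = −Σ p·log₂ p.
  −(0.5000)·log₂(0.5000) = 0.5000
  −(0.2500)·log₂(0.2500) = 0.5000
  −(0.0625)·log₂(0.0625) = 0.2500
  −(0.0625)·log₂(0.0625) = 0.2500
  −(0.1250)·log₂(0.1250) = 0.3750
Sum: 0.5000 + 0.5000 + 0.2500 + 0.2500 + 0.3750 = 1.875 bits.

1.875 bits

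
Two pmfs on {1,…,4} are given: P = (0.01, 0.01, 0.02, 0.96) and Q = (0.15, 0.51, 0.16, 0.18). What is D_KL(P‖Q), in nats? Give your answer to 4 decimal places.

D(P‖Q) = Σ p·ln(p/q).
  0.01·ln(0.01/0.15) = -0.02708
  0.01·ln(0.01/0.51) = -0.03932
  0.02·ln(0.02/0.16) = -0.04159
  0.96·ln(0.96/0.18) = 1.60702
D(P‖Q) = 1.4990 nats.

1.4990 nats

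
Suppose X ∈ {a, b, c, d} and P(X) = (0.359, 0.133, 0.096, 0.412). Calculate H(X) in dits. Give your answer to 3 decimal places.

H(X) = −Σ p·log₁₀ p.
  −(0.359)·log₁₀(0.359) = 0.1597
  −(0.133)·log₁₀(0.133) = 0.1165
  −(0.096)·log₁₀(0.096) = 0.0977
  −(0.412)·log₁₀(0.412) = 0.1587
Sum: 0.1597 + 0.1165 + 0.0977 + 0.1587 = 0.533 dits.

0.533 dits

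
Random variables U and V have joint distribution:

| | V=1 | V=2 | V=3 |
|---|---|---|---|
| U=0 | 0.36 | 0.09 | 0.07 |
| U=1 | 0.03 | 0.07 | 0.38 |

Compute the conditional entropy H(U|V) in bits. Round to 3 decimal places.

Chain rule: H(U|V) = H(U,V) − H(V).
Marginals: p(U) = (0.5200, 0.4800), p(V) = (0.3900, 0.1600, 0.4500).
H(U,V) = 2.0626 bits; H(V) = 1.4712 bits.
H(U|V) = 2.0626 − 1.4712 = 0.591 bits.

0.591 bits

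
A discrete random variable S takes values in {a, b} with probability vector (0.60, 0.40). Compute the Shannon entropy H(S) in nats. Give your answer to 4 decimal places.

H(S) = −Σ p·ln p.
  −(0.60)·ln(0.60) = 0.30650
  −(0.40)·ln(0.40) = 0.36652
Sum: 0.30650 + 0.36652 = 0.6730 nats.

0.6730 nats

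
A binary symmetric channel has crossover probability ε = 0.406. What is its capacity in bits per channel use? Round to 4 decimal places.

Binary symmetric channel: C = 1 − h₂(ε) where h₂ is the binary entropy function.
h₂(0.406) = −0.406·log₂0.406 − 0.594·log₂0.594 = 0.9744.
C = 1 − 0.9744 = 0.0256 bits per channel use.

0.0256 bits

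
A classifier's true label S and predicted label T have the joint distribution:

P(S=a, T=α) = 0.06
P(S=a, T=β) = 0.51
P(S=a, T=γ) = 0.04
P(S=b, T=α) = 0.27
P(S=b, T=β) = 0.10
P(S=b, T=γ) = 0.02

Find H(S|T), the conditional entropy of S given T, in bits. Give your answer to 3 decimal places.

Marginals: p(S) = (0.6100, 0.3900), p(T) = (0.3300, 0.6100, 0.0600).
H(S|T) = Σ p(T) · H(S|T=·).
  T=α: p=0.3300, H(S|T=α) = 0.6840
  T=β: p=0.6100, H(S|T=β) = 0.6436
  T=γ: p=0.0600, H(S|T=γ) = 0.9183
Weighted sum = 0.673 bits.

0.673 bits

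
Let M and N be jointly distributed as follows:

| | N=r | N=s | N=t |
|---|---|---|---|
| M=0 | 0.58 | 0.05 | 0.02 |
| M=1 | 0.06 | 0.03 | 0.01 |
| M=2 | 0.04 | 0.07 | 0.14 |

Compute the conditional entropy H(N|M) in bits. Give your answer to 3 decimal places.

0.862 bits

Marginals: p(M) = (0.6500, 0.1000, 0.2500), p(N) = (0.6800, 0.1500, 0.1700).
H(N|M) = Σ p(M) · H(N|M=·).
  M=0: p=0.6500, H(N|M=0) = 0.5859
  M=1: p=0.1000, H(N|M=1) = 1.2955
  M=2: p=0.2500, H(N|M=2) = 1.4057
Weighted sum = 0.862 bits.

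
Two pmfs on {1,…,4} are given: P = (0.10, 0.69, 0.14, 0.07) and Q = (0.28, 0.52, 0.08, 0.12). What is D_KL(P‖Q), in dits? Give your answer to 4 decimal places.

D(P‖Q) = Σ p·log₁₀(p/q).
  0.10·log₁₀(0.10/0.28) = -0.04472
  0.69·log₁₀(0.69/0.52) = 0.08476
  0.14·log₁₀(0.14/0.08) = 0.03403
  0.07·log₁₀(0.07/0.12) = -0.01639
D(P‖Q) = 0.0577 dits.

0.0577 dits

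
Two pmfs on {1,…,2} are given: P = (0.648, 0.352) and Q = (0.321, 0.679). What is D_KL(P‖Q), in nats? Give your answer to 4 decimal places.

0.2239 nats

D(P‖Q) = Σ p·ln(p/q).
  0.648·ln(0.648/0.321) = 0.45519
  0.352·ln(0.352/0.679) = -0.23126
D(P‖Q) = 0.2239 nats.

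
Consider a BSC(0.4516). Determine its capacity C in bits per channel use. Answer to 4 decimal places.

0.0068 bits

Binary symmetric channel: C = 1 − h₂(ε) where h₂ is the binary entropy function.
h₂(0.4516) = −0.4516·log₂0.4516 − 0.5484·log₂0.5484 = 0.9932.
C = 1 − 0.9932 = 0.0068 bits per channel use.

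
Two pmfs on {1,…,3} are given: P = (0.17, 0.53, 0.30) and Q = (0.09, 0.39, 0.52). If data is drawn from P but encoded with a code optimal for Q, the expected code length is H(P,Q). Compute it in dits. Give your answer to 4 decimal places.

0.4797 dits

H(P,Q) = −Σ p·log₁₀ q.
  −0.17·log₁₀(0.09) = 0.17778
  −0.53·log₁₀(0.39) = 0.21674
  −0.30·log₁₀(0.52) = 0.08520
H(P,Q) = 0.4797 dits.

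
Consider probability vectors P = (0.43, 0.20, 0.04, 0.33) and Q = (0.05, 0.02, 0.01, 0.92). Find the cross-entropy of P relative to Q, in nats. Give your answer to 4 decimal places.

H(P,Q) = −Σ p·ln q.
  −0.43·ln(0.05) = 1.28816
  −0.20·ln(0.02) = 0.78240
  −0.04·ln(0.01) = 0.18421
  −0.33·ln(0.92) = 0.02752
H(P,Q) = 2.2823 nats.

2.2823 nats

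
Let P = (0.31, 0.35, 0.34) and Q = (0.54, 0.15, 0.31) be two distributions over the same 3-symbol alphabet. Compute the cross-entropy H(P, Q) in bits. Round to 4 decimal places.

H(P,Q) = −Σ p·log₂ q.
  −0.31·log₂(0.54) = 0.27558
  −0.35·log₂(0.15) = 0.95794
  −0.34·log₂(0.31) = 0.57448
H(P,Q) = 1.8080 bits.

1.8080 bits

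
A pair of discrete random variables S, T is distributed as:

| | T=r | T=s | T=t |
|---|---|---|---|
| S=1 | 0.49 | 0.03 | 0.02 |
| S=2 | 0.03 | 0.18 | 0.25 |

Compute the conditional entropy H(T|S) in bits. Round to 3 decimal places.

Chain rule: H(T|S) = H(S,T) − H(S).
Marginals: p(S) = (0.5400, 0.4600), p(T) = (0.5200, 0.2100, 0.2700).
H(S,T) = 1.8660 bits; H(S) = 0.9954 bits.
H(T|S) = 1.8660 − 0.9954 = 0.871 bits.

0.871 bits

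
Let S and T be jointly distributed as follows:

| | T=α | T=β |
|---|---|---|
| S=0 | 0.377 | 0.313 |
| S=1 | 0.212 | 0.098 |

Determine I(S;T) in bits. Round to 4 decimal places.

0.0123 bits

Marginals: p(S) = (0.6900, 0.3100), p(T) = (0.5890, 0.4110).
I(S;T) = H(S) + H(T) − H(S,T).
H(S) = 0.8932, H(T) = 0.9770, H(S,T) = 1.8579.
I(S;T) = 0.8932 + 0.9770 − 1.8579 = 0.0123 bits.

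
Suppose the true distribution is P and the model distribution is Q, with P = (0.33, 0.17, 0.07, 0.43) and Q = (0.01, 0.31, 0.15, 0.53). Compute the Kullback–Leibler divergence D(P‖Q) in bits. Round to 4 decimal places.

D(P‖Q) = Σ p·log₂(p/q).
  0.33·log₂(0.33/0.01) = 1.66465
  0.17·log₂(0.17/0.31) = -0.14734
  0.07·log₂(0.07/0.15) = -0.07697
  0.43·log₂(0.43/0.53) = -0.12971
D(P‖Q) = 1.3106 bits.

1.3106 bits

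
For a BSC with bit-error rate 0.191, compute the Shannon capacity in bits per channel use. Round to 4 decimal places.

0.2964 bits

Binary symmetric channel: C = 1 − h₂(ε) where h₂ is the binary entropy function.
h₂(0.191) = −0.191·log₂0.191 − 0.809·log₂0.809 = 0.7036.
C = 1 − 0.7036 = 0.2964 bits per channel use.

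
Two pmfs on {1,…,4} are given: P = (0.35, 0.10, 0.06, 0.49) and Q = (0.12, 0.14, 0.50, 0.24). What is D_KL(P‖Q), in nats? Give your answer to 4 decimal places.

D(P‖Q) = Σ p·ln(p/q).
  0.35·ln(0.35/0.12) = 0.37465
  0.10·ln(0.10/0.14) = -0.03365
  0.06·ln(0.06/0.50) = -0.12722
  0.49·ln(0.49/0.24) = 0.34975
D(P‖Q) = 0.5635 nats.

0.5635 nats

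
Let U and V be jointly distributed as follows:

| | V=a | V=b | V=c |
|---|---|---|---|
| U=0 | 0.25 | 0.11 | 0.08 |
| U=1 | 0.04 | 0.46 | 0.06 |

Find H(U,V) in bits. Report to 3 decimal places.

H(U,V) = −Σ p(x,y)·log₂ p(x,y) over all 6 cells.
  cell (0,a): −0.25·log₂0.25 = 0.5000
  cell (0,b): −0.11·log₂0.11 = 0.3503
  cell (0,c): −0.08·log₂0.08 = 0.2915
  cell (1,a): −0.04·log₂0.04 = 0.1858
  cell (1,b): −0.46·log₂0.46 = 0.5153
  cell (1,c): −0.06·log₂0.06 = 0.2435
Sum = 2.086 bits.

2.086 bits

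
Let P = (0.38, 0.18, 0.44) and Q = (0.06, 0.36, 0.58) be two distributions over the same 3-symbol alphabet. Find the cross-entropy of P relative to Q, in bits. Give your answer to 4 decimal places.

H(P,Q) = −Σ p·log₂ q.
  −0.38·log₂(0.06) = 1.54238
  −0.18·log₂(0.36) = 0.26531
  −0.44·log₂(0.58) = 0.34579
H(P,Q) = 2.1535 bits.

2.1535 bits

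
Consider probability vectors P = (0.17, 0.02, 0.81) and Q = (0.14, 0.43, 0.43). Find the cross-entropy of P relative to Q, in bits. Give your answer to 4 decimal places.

1.4928 bits

H(P,Q) = −Σ p·log₂ q.
  −0.17·log₂(0.14) = 0.48221
  −0.02·log₂(0.43) = 0.02435
  −0.81·log₂(0.43) = 0.98625
H(P,Q) = 1.4928 bits.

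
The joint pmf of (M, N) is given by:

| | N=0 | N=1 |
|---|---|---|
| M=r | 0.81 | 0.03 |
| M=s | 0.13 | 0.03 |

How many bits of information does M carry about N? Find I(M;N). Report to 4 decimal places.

Marginals: p(M) = (0.8400, 0.1600), p(N) = (0.9400, 0.0600).
I(M;N) = Σ p(x,y)·log₂[p(x,y)/(p(x)p(y))].
  (r,0): 0.81·log₂(1.0258) = 0.02981
  (r,1): 0.03·log₂(0.5952) = -0.02245
  (s,0): 0.13·log₂(0.8644) = -0.02734
  (s,1): 0.03·log₂(3.1250) = 0.04932
Sum = 0.0293 bits.

0.0293 bits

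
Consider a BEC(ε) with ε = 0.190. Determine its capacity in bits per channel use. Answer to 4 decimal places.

0.8100 bits

Binary erasure channel: capacity C = 1 − ε.
C = 1 − 0.190 = 0.8100 bits per channel use.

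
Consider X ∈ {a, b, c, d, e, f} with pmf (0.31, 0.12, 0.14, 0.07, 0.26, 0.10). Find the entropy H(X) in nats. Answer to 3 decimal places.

H(X) = −Σ p·ln p.
  −(0.31)·ln(0.31) = 0.3631
  −(0.12)·ln(0.12) = 0.2544
  −(0.14)·ln(0.14) = 0.2753
  −(0.07)·ln(0.07) = 0.1861
  −(0.26)·ln(0.26) = 0.3502
  −(0.10)·ln(0.10) = 0.2303
Sum: 0.3631 + 0.2544 + 0.2753 + 0.1861 + 0.3502 + 0.2303 = 1.659 nats.

1.659 nats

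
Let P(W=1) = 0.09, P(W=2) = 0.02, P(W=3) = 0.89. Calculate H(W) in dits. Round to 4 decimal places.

H(W) = −Σ p·log₁₀ p.
  −(0.09)·log₁₀(0.09) = 0.09412
  −(0.02)·log₁₀(0.02) = 0.03398
  −(0.89)·log₁₀(0.89) = 0.04504
Sum: 0.09412 + 0.03398 + 0.04504 = 0.1731 dits.

0.1731 dits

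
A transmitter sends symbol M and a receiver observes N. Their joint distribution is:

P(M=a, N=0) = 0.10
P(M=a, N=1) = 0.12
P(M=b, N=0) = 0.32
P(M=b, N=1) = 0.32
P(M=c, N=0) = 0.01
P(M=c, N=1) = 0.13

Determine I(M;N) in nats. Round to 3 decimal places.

0.052 nats

Marginals: p(M) = (0.2200, 0.6400, 0.1400), p(N) = (0.4300, 0.5700).
I(M;N) = H(M) + H(N) − H(M,N).
H(M) = 0.8940, H(N) = 0.6833, H(M,N) = 1.5252.
I(M;N) = 0.8940 + 0.6833 − 1.5252 = 0.052 nats.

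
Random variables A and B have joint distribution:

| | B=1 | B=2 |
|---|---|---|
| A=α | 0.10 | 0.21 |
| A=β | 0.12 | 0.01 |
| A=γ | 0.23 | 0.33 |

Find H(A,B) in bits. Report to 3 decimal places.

2.254 bits

H(A,B) = −Σ p(x,y)·log₂ p(x,y) over all 6 cells.
  cell (α,1): −0.10·log₂0.10 = 0.3322
  cell (α,2): −0.21·log₂0.21 = 0.4728
  cell (β,1): −0.12·log₂0.12 = 0.3671
  cell (β,2): −0.01·log₂0.01 = 0.0664
  cell (γ,1): −0.23·log₂0.23 = 0.4877
  cell (γ,2): −0.33·log₂0.33 = 0.5278
Sum = 2.254 bits.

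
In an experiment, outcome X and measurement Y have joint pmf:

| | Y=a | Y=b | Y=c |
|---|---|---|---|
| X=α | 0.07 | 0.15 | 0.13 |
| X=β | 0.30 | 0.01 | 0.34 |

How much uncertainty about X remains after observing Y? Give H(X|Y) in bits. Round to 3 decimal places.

0.713 bits

Chain rule: H(X|Y) = H(X,Y) − H(Y).
Marginals: p(X) = (0.3500, 0.6500), p(Y) = (0.3700, 0.1600, 0.4700).
H(X,Y) = 2.1784 bits; H(Y) = 1.4657 bits.
H(X|Y) = 2.1784 − 1.4657 = 0.713 bits.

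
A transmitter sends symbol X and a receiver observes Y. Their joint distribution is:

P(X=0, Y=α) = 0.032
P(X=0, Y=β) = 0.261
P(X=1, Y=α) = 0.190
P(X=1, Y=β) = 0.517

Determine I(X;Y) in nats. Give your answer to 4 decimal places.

0.0169 nats

Marginals: p(X) = (0.2930, 0.7070), p(Y) = (0.2220, 0.7780).
I(X;Y) = Σ p(x,y)·ln[p(x,y)/(p(x)p(y))].
  (0,α): 0.032·ln(0.4920) = -0.02270
  (0,β): 0.261·ln(1.1450) = 0.03533
  (1,α): 0.190·ln(1.2105) = 0.03630
  (1,β): 0.517·ln(0.9399) = -0.03203
Sum = 0.0169 nats.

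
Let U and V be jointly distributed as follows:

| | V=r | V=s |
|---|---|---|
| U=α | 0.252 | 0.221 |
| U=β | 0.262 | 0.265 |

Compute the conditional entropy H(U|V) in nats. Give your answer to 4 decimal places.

Marginals: p(U) = (0.4730, 0.5270), p(V) = (0.5140, 0.4860).
H(U|V) = Σ p(V) · H(U|V=·).
  V=r: p=0.5140, H(U|V=r) = 0.6930
  V=s: p=0.4860, H(U|V=s) = 0.6890
Weighted sum = 0.6911 nats.

0.6911 nats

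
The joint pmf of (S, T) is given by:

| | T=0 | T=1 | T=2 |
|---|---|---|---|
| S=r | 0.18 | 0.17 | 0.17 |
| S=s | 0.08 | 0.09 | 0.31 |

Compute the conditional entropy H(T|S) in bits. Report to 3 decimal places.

Chain rule: H(T|S) = H(S,T) − H(S).
Marginals: p(S) = (0.5200, 0.4800), p(T) = (0.2600, 0.2600, 0.4800).
H(S,T) = 2.4424 bits; H(S) = 0.9988 bits.
H(T|S) = 2.4424 − 0.9988 = 1.444 bits.

1.444 bits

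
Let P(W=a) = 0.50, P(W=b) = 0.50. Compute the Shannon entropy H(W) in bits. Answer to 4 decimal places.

H(W) = −Σ p·log₂ p.
  −(0.50)·log₂(0.50) = 0.50000
  −(0.50)·log₂(0.50) = 0.50000
Sum: 0.50000 + 0.50000 = 1.0000 bits.

1.0000 bits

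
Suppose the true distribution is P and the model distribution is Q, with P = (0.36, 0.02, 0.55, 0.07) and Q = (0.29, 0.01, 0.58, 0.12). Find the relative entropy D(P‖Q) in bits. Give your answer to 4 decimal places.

D(P‖Q) = Σ p·log₂(p/q).
  0.36·log₂(0.36/0.29) = 0.11230
  0.02·log₂(0.02/0.01) = 0.02000
  0.55·log₂(0.55/0.58) = -0.04214
  0.07·log₂(0.07/0.12) = -0.05443
D(P‖Q) = 0.0357 bits.

0.0357 bits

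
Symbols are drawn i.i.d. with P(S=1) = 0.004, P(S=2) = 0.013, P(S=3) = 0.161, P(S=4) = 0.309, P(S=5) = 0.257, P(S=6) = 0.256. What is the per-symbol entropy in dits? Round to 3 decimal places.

H(S) = −Σ p·log₁₀ p.
  −(0.004)·log₁₀(0.004) = 0.0096
  −(0.013)·log₁₀(0.013) = 0.0245
  −(0.161)·log₁₀(0.161) = 0.1277
  −(0.309)·log₁₀(0.309) = 0.1576
  −(0.257)·log₁₀(0.257) = 0.1516
  −(0.256)·log₁₀(0.256) = 0.1515
Sum: 0.0096 + 0.0245 + 0.1277 + 0.1576 + 0.1516 + 0.1515 = 0.623 dits.

0.623 dits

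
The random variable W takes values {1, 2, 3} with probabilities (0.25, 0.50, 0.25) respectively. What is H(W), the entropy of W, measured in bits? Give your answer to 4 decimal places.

1.5000 bits

H(W) = −Σ p·log₂ p.
  −(0.25)·log₂(0.25) = 0.50000
  −(0.50)·log₂(0.50) = 0.50000
  −(0.25)·log₂(0.25) = 0.50000
Sum: 0.50000 + 0.50000 + 0.50000 = 1.5000 bits.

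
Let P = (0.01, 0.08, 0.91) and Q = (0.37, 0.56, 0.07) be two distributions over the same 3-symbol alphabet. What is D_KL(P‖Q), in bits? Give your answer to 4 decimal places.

D(P‖Q) = Σ p·log₂(p/q).
  0.01·log₂(0.01/0.37) = -0.05209
  0.08·log₂(0.08/0.56) = -0.22459
  0.91·log₂(0.91/0.07) = 3.36740
D(P‖Q) = 3.0907 bits.

3.0907 bits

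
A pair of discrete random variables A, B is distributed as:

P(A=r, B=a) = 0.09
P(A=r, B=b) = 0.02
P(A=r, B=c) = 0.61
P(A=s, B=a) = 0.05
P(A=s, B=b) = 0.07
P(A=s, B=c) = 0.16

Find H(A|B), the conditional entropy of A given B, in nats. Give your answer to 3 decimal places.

Marginals: p(A) = (0.7200, 0.2800), p(B) = (0.1400, 0.0900, 0.7700).
H(A|B) = Σ p(B) · H(A|B=·).
  B=a: p=0.1400, H(A|B=a) = 0.6518
  B=b: p=0.0900, H(A|B=b) = 0.5297
  B=c: p=0.7700, H(A|B=c) = 0.5110
Weighted sum = 0.532 nats.

0.532 nats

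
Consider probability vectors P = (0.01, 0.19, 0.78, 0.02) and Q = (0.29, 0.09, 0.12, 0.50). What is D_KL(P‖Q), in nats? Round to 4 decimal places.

D(P‖Q) = Σ p·ln(p/q).
  0.01·ln(0.01/0.29) = -0.03367
  0.19·ln(0.19/0.09) = 0.14197
  0.78·ln(0.78/0.12) = 1.46001
  0.02·ln(0.02/0.50) = -0.06438
D(P‖Q) = 1.5039 nats.

1.5039 nats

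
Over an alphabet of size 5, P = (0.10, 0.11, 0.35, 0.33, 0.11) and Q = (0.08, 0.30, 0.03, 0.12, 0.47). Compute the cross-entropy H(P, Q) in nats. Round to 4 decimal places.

2.3950 nats

H(P,Q) = −Σ p·ln q.
  −0.10·ln(0.08) = 0.25257
  −0.11·ln(0.30) = 0.13244
  −0.35·ln(0.03) = 1.22730
  −0.33·ln(0.12) = 0.69969
  −0.11·ln(0.47) = 0.08305
H(P,Q) = 2.3950 nats.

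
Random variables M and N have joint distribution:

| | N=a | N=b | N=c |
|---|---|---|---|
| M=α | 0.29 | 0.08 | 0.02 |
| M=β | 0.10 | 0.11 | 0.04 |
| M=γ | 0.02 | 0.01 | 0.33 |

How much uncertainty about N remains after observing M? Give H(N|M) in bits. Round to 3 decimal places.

Chain rule: H(N|M) = H(M,N) − H(M).
Marginals: p(M) = (0.3900, 0.2500, 0.3600), p(N) = (0.4100, 0.2000, 0.3900).
H(M,N) = 2.4977 bits; H(M) = 1.5604 bits.
H(N|M) = 2.4977 − 1.5604 = 0.937 bits.

0.937 bits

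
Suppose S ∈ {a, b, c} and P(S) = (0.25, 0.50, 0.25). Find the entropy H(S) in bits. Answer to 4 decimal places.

H(S) = −Σ p·log₂ p.
  −(0.25)·log₂(0.25) = 0.50000
  −(0.50)·log₂(0.50) = 0.50000
  −(0.25)·log₂(0.25) = 0.50000
Sum: 0.50000 + 0.50000 + 0.50000 = 1.5000 bits.

1.5000 bits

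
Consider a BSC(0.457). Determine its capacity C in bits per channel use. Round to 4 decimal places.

0.0053 bits

Binary symmetric channel: C = 1 − h₂(ε) where h₂ is the binary entropy function.
h₂(0.457) = −0.457·log₂0.457 − 0.543·log₂0.543 = 0.9947.
C = 1 − 0.9947 = 0.0053 bits per channel use.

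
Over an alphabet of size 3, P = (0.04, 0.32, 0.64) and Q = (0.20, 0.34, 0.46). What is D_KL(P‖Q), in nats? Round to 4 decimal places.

D(P‖Q) = Σ p·ln(p/q).
  0.04·ln(0.04/0.20) = -0.06438
  0.32·ln(0.32/0.34) = -0.01940
  0.64·ln(0.64/0.46) = 0.21135
D(P‖Q) = 0.1276 nats.

0.1276 nats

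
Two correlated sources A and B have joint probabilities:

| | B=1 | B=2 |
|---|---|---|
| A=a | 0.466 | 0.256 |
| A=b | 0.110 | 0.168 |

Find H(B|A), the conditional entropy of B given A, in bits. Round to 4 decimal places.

Marginals: p(A) = (0.7220, 0.2780), p(B) = (0.5760, 0.4240).
H(B|A) = Σ p(A) · H(B|A=·).
  A=a: p=0.7220, H(B|A=a) = 0.9381
  A=b: p=0.2780, H(B|A=b) = 0.9684
Weighted sum = 0.9465 bits.

0.9465 bits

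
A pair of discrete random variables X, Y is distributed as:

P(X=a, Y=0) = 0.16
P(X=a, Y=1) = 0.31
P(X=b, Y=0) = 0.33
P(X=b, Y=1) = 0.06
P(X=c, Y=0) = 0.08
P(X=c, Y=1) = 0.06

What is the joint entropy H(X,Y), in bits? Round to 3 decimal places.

H(X,Y) = −Σ p(x,y)·log₂ p(x,y) over all 6 cells.
  cell (a,0): −0.16·log₂0.16 = 0.4230
  cell (a,1): −0.31·log₂0.31 = 0.5238
  cell (b,0): −0.33·log₂0.33 = 0.5278
  cell (b,1): −0.06·log₂0.06 = 0.2435
  cell (c,0): −0.08·log₂0.08 = 0.2915
  cell (c,1): −0.06·log₂0.06 = 0.2435
Sum = 2.253 bits.

2.253 bits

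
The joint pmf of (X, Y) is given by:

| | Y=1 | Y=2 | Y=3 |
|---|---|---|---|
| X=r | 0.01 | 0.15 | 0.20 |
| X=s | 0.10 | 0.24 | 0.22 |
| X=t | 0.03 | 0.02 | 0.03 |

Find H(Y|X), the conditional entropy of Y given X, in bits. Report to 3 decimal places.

1.374 bits

Chain rule: H(Y|X) = H(X,Y) − H(X).
Marginals: p(X) = (0.3600, 0.5600, 0.0800), p(Y) = (0.1400, 0.4100, 0.4500).
H(X,Y) = 2.6647 bits; H(X) = 1.2906 bits.
H(Y|X) = 2.6647 − 1.2906 = 1.374 bits.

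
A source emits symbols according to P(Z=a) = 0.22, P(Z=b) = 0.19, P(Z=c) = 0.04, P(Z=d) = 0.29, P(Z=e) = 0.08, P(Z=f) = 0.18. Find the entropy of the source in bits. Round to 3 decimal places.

2.376 bits

H(Z) = −Σ p·log₂ p.
  −(0.22)·log₂(0.22) = 0.4806
  −(0.19)·log₂(0.19) = 0.4552
  −(0.04)·log₂(0.04) = 0.1858
  −(0.29)·log₂(0.29) = 0.5179
  −(0.08)·log₂(0.08) = 0.2915
  −(0.18)·log₂(0.18) = 0.4453
Sum: 0.4806 + 0.4552 + 0.1858 + 0.5179 + 0.2915 + 0.4453 = 2.376 bits.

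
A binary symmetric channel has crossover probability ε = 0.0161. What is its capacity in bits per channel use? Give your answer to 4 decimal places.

0.8811 bits

Binary symmetric channel: C = 1 − h₂(ε) where h₂ is the binary entropy function.
h₂(0.0161) = −0.0161·log₂0.0161 − 0.9839·log₂0.9839 = 0.1189.
C = 1 − 0.1189 = 0.8811 bits per channel use.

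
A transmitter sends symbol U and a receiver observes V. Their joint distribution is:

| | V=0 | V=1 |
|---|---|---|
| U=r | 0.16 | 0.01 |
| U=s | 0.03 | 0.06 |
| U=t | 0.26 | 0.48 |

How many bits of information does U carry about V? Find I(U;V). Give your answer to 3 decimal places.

0.163 bits

Marginals: p(U) = (0.1700, 0.0900, 0.7400), p(V) = (0.4500, 0.5500).
I(U;V) = H(U) + H(V) − H(U,V).
H(U) = 1.0687, H(V) = 0.9928, H(U,V) = 1.8983.
I(U;V) = 1.0687 + 0.9928 − 1.8983 = 0.163 bits.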